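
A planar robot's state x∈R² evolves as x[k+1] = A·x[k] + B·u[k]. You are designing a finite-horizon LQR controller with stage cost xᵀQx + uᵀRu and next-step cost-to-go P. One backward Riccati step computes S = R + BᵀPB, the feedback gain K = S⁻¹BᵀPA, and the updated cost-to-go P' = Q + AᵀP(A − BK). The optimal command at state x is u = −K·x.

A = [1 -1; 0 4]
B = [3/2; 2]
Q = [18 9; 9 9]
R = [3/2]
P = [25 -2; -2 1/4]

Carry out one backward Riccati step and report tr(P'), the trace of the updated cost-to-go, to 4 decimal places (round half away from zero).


BᵀP = [33.5000 -2.5000]
S = R + BᵀPB = [3/2] + [45.2500] = [46.7500]
BᵀPA = [33.5000 -43.5000]
K = S⁻¹·BᵀPA = [0.7166 -0.9305]
A−BK = [-0.0749 0.3957; -1.4332 5.8610]
AᵀP(A−BK) = [0.9947 -1.8289; -1.8289 4.5241]
P' = Q + AᵀP(A−BK) = [18.9947 7.1711; 7.1711 13.5241]
tr(P') = 32.5187

32.5187


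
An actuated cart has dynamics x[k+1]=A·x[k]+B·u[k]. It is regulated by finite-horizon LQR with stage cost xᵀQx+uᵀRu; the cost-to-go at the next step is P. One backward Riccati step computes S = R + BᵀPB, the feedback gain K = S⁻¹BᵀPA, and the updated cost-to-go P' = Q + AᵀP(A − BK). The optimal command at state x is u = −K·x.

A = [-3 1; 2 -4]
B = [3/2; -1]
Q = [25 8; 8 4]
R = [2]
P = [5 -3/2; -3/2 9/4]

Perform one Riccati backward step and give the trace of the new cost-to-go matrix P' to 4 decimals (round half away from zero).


BᵀP = [9.0000 -4.5000]
S = R + BᵀPB = [2] + [18.0000] = [20.0000]
BᵀPA = [-36.0000 27.0000]
K = S⁻¹·BᵀPA = [-1.8000 1.3500]
A−BK = [-0.3000 -1.0250; 0.2000 -2.6500]
AᵀP(A−BK) = [7.2000 -5.4000; -5.4000 16.5500]
P' = Q + AᵀP(A−BK) = [32.2000 2.6000; 2.6000 20.5500]
tr(P') = 52.7500

52.7500


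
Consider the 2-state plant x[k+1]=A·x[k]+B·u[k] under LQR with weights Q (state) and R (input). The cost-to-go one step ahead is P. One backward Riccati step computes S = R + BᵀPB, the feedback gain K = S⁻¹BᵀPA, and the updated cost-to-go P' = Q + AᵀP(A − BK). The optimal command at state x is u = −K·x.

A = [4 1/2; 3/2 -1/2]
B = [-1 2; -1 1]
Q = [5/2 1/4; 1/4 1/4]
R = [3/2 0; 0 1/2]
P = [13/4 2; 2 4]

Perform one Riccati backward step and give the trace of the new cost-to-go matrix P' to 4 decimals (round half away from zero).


5.4140

BᵀP = [-5.2500 -6.0000; 8.5000 8.0000]
S = R + BᵀPB = [3/2 0; 0 1/2] + [11.2500 -16.5000; -16.5000 25.0000] = [12.7500 -16.5000; -16.5000 25.5000]
BᵀPA = [-30.0000 0.3750; 46.0000 0.2500]
K = S⁻¹·BᵀPA = [-0.1135 0.2589; 1.7305 0.1773]
A−BK = [0.4255 0.4043; -0.3440 -0.4184]
AᵀP(A−BK) = [1.9929 0.6099; 0.6099 0.6711]
P' = Q + AᵀP(A−BK) = [4.4929 0.8599; 0.8599 0.9211]
tr(P') = 5.4140


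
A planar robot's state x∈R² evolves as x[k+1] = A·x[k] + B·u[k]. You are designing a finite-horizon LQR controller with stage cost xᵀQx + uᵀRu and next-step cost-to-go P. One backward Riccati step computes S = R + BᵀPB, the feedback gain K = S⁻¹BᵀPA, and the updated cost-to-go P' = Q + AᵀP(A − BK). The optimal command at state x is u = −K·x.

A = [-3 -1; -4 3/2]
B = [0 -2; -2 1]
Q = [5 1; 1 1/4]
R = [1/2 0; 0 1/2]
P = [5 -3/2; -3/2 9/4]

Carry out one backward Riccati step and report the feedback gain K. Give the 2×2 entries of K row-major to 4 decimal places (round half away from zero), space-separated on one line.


BᵀP = [3.0000 -4.5000; -11.5000 5.2500]
S = R + BᵀPB = [1/2 0; 0 1/2] + [9.0000 -10.5000; -10.5000 28.2500] = [9.5000 -10.5000; -10.5000 28.7500]
BᵀPA = [9.0000 -9.7500; 13.5000 19.3750]
K = S⁻¹·BᵀPA = [2.4589 -0.4720; 1.3676 0.5015]
A−BK = [-0.2648 0.0031; -0.4497 0.0545]
AᵀP(A−BK) = [4.4068 -0.2728; -0.2728 0.2434]
P' = Q + AᵀP(A−BK) = [9.4068 0.7272; 0.7272 0.4934]
tr(P') = 9.9001

2.4589 -0.4720 1.3676 0.5015


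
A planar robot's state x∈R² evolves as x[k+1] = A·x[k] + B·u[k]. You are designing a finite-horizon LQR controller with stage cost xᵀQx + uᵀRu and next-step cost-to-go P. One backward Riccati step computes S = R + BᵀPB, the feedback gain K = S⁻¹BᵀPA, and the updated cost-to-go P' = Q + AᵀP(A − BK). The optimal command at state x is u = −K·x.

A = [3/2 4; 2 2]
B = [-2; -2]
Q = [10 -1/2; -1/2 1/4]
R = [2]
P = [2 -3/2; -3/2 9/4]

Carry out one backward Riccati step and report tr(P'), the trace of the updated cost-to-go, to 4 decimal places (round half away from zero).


21.8571

BᵀP = [-1.0000 -1.5000]
S = R + BᵀPB = [2] + [5.0000] = [7.0000]
BᵀPA = [-4.5000 -7.0000]
K = S⁻¹·BᵀPA = [-0.6429 -1.0000]
A−BK = [0.2143 2.0000; 0.7143 0.0000]
AᵀP(A−BK) = [1.6071 0.0000; 0.0000 10.0000]
P' = Q + AᵀP(A−BK) = [11.6071 -0.5000; -0.5000 10.2500]
tr(P') = 21.8571


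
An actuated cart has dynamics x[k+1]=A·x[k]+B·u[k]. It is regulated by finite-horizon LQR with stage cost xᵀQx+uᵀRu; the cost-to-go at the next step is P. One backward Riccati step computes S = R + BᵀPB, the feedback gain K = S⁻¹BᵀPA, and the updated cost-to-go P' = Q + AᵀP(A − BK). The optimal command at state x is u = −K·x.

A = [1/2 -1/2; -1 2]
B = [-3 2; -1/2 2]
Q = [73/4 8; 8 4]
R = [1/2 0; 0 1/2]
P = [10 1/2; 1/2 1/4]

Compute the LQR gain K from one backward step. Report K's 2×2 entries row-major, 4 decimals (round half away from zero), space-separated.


-0.3246 0.4984 -0.2569 0.5334

BᵀP = [-30.2500 -1.6250; 21.0000 1.5000]
S = R + BᵀPB = [1/2 0; 0 1/2] + [91.5625 -63.7500; -63.7500 45.0000] = [92.0625 -63.7500; -63.7500 45.5000]
BᵀPA = [-13.5000 11.8750; 9.0000 -7.5000]
K = S⁻¹·BᵀPA = [-0.3246 0.4984; -0.2569 0.5334]
A−BK = [0.0402 -0.0718; -0.6484 1.1823]
AᵀP(A−BK) = [0.1809 -0.3229; -0.3229 0.5826]
P' = Q + AᵀP(A−BK) = [18.4309 7.6771; 7.6771 4.5826]
tr(P') = 23.0135


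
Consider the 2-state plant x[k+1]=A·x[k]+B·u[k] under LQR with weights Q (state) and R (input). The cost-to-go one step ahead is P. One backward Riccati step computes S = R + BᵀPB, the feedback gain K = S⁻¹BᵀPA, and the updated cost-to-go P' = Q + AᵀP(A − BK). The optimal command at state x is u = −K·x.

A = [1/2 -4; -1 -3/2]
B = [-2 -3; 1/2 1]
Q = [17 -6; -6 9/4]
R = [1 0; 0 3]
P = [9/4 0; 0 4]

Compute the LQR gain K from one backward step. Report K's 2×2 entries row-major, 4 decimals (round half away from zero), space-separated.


-0.0252 1.3992 -0.2563 -0.0252

BᵀP = [-4.5000 2.0000; -6.7500 4.0000]
S = R + BᵀPB = [1 0; 0 3] + [10.0000 15.5000; 15.5000 24.2500] = [11.0000 15.5000; 15.5000 27.2500]
BᵀPA = [-4.2500 15.0000; -7.3750 21.0000]
K = S⁻¹·BᵀPA = [-0.0252 1.3992; -0.2563 -0.0252]
A−BK = [-0.3193 -1.2773; -0.7311 -2.1744]
AᵀP(A−BK) = [2.5651 7.2605; 7.2605 24.5420]
P' = Q + AᵀP(A−BK) = [19.5651 1.2605; 1.2605 26.7920]
tr(P') = 46.3571


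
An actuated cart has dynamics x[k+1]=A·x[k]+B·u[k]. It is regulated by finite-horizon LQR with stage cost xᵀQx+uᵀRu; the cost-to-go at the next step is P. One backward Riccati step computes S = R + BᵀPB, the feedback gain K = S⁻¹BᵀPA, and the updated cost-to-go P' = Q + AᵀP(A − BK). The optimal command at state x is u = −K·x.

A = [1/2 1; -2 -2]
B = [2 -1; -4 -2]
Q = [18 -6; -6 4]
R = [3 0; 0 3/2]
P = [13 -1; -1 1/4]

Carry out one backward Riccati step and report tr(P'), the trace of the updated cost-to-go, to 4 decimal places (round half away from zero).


23.0170

BᵀP = [30.0000 -3.0000; -11.0000 0.5000]
S = R + BᵀPB = [3 0; 0 3/2] + [72.0000 -24.0000; -24.0000 10.0000] = [75.0000 -24.0000; -24.0000 11.5000]
BᵀPA = [21.0000 36.0000; -6.5000 -12.0000]
K = S⁻¹·BᵀPA = [0.2984 0.4398; 0.0576 -0.1257]
A−BK = [-0.0393 -0.0052; -0.6911 -0.4921]
AᵀP(A−BK) = [0.3573 0.4476; 0.4476 0.6597]
P' = Q + AᵀP(A−BK) = [18.3573 -5.5524; -5.5524 4.6597]
tr(P') = 23.0170


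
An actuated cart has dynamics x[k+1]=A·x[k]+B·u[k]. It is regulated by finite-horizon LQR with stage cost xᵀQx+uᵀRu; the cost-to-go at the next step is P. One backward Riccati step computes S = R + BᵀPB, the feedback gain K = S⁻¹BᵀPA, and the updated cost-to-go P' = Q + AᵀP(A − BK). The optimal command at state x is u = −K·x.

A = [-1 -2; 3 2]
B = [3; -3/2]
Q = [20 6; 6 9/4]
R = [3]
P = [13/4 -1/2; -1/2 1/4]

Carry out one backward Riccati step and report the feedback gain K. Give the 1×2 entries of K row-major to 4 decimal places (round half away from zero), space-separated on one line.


-0.4322 -0.6633

BᵀP = [10.5000 -1.8750]
S = R + BᵀPB = [3] + [34.3125] = [37.3125]
BᵀPA = [-16.1250 -24.7500]
K = S⁻¹·BᵀPA = [-0.4322 -0.6633]
A−BK = [0.2965 -0.0101; 2.3518 1.0050]
AᵀP(A−BK) = [1.5314 1.3040; 1.3040 1.5829]
P' = Q + AᵀP(A−BK) = [21.5314 7.3040; 7.3040 3.8329]
tr(P') = 25.3643


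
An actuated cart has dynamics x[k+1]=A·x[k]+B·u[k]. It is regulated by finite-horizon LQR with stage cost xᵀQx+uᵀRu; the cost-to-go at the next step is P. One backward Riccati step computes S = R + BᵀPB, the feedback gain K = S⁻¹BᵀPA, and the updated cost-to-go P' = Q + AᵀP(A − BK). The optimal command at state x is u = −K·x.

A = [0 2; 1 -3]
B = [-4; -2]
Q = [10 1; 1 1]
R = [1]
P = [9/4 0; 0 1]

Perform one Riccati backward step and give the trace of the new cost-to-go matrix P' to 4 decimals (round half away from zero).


BᵀP = [-9.0000 -2.0000]
S = R + BᵀPB = [1] + [40.0000] = [41.0000]
BᵀPA = [-2.0000 -12.0000]
K = S⁻¹·BᵀPA = [-0.0488 -0.2927]
A−BK = [-0.1951 0.8293; 0.9024 -3.5854]
AᵀP(A−BK) = [0.9024 -3.5854; -3.5854 14.4878]
P' = Q + AᵀP(A−BK) = [10.9024 -2.5854; -2.5854 15.4878]
tr(P') = 26.3902

26.3902


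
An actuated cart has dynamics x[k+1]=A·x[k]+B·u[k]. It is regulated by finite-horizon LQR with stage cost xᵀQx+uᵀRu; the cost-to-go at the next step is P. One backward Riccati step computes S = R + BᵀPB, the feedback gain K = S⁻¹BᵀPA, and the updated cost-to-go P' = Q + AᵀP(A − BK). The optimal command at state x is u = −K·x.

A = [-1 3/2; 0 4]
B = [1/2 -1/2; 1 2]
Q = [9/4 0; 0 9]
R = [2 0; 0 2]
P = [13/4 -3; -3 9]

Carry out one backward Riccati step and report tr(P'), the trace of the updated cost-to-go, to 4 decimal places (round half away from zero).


BᵀP = [-1.3750 7.5000; -7.6250 19.5000]
S = R + BᵀPB = [2 0; 0 2] + [6.8125 15.6875; 15.6875 42.8125] = [8.8125 15.6875; 15.6875 44.8125]
BᵀPA = [1.3750 27.9375; 7.6250 66.5625]
K = S⁻¹·BᵀPA = [-0.3898 1.3961; 0.3066 0.9966]
A−BK = [-0.6518 1.3003; -0.2234 0.6107]
AᵀP(A−BK) = [1.4481 -2.3940; -2.3940 9.9714]
P' = Q + AᵀP(A−BK) = [3.6981 -2.3940; -2.3940 18.9714]
tr(P') = 22.6696

22.6696


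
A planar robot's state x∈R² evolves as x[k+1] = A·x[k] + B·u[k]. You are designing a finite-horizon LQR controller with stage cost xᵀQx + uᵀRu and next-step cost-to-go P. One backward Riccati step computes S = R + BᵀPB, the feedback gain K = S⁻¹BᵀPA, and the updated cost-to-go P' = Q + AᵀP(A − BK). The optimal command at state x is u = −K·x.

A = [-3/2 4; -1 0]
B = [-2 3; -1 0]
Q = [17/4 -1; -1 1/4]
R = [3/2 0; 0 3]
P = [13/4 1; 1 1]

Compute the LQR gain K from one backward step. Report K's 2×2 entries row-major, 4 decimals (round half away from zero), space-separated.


0.5138 -0.7339 -0.1881 0.6972

BᵀP = [-7.5000 -3.0000; 9.7500 3.0000]
S = R + BᵀPB = [3/2 0; 0 3] + [18.0000 -22.5000; -22.5000 29.2500] = [19.5000 -22.5000; -22.5000 32.2500]
BᵀPA = [14.2500 -30.0000; -17.6250 39.0000]
K = S⁻¹·BᵀPA = [0.5138 -0.7339; -0.1881 0.6972]
A−BK = [0.0917 0.4404; -0.4862 -0.7339]
AᵀP(A−BK) = [0.6766 -0.7523; -0.7523 2.7890]
P' = Q + AᵀP(A−BK) = [4.9266 -1.7523; -1.7523 3.0390]
tr(P') = 7.9656


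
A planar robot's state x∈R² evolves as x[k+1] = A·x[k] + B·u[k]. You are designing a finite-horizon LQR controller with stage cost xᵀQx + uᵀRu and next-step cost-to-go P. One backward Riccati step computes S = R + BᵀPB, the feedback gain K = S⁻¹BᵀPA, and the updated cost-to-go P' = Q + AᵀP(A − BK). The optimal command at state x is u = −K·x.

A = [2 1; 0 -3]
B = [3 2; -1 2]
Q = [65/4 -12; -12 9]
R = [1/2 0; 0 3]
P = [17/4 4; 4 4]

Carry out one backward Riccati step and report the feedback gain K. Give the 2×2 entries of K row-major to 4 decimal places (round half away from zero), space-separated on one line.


0.5532 0.1195 0.2128 -0.5221

BᵀP = [8.7500 8.0000; 16.5000 16.0000]
S = R + BᵀPB = [1/2 0; 0 3] + [18.2500 33.5000; 33.5000 65.0000] = [18.7500 33.5000; 33.5000 68.0000]
BᵀPA = [17.5000 -15.2500; 33.0000 -31.5000]
K = S⁻¹·BᵀPA = [0.5532 0.1195; 0.2128 -0.5221]
A−BK = [-0.0851 1.6858; 0.1277 -1.8363]
AᵀP(A−BK) = [0.2979 -0.3617; -0.3617 1.6260]
P' = Q + AᵀP(A−BK) = [16.5479 -12.3617; -12.3617 10.6260]
tr(P') = 27.1739


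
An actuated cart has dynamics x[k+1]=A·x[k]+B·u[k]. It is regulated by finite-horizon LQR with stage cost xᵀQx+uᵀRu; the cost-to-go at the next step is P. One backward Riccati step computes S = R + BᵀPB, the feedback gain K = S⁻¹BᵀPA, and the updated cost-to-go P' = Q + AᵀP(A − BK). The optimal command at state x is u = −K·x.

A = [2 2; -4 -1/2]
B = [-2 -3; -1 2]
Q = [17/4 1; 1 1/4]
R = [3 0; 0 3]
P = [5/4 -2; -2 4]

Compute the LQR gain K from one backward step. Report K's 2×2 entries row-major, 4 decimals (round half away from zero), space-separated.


0.2468 -0.0955 -1.3248 -0.4121

BᵀP = [-0.5000 0.0000; -7.7500 14.0000]
S = R + BᵀPB = [3 0; 0 3] + [1.0000 1.5000; 1.5000 51.2500] = [4.0000 1.5000; 1.5000 54.2500]
BᵀPA = [-1.0000 -1.0000; -71.5000 -22.5000]
K = S⁻¹·BᵀPA = [0.2468 -0.0955; -1.3248 -0.4121]
A−BK = [-1.4808 0.5728; -1.1036 0.2288]
AᵀP(A−BK) = [6.5239 1.4389; 1.4389 0.6321]
P' = Q + AᵀP(A−BK) = [10.7739 2.4389; 2.4389 0.8821]
tr(P') = 11.6560


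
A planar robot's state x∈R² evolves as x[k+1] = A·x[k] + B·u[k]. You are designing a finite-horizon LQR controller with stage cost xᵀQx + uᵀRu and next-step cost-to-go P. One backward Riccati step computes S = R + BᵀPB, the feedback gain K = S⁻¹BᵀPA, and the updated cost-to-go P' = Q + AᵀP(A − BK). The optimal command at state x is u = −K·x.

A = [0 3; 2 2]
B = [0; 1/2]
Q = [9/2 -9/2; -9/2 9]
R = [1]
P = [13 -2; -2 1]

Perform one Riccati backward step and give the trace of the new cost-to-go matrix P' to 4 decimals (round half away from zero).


BᵀP = [-1.0000 0.5000]
S = R + BᵀPB = [1] + [0.2500] = [1.2500]
BᵀPA = [1.0000 -2.0000]
K = S⁻¹·BᵀPA = [0.8000 -1.6000]
A−BK = [0.0000 3.0000; 1.6000 2.8000]
AᵀP(A−BK) = [3.2000 -6.4000; -6.4000 93.8000]
P' = Q + AᵀP(A−BK) = [7.7000 -10.9000; -10.9000 102.8000]
tr(P') = 110.5000

110.5000


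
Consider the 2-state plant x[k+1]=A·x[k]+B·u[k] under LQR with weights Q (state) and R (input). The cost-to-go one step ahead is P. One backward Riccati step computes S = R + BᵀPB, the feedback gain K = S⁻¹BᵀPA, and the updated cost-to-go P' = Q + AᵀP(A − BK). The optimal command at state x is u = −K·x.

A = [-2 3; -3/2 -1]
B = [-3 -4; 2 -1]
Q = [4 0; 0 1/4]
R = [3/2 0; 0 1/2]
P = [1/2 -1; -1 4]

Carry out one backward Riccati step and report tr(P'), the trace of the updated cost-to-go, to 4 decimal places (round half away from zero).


BᵀP = [-3.5000 11.0000; -1.0000 0.0000]
S = R + BᵀPB = [3/2 0; 0 1/2] + [32.5000 3.0000; 3.0000 4.0000] = [34.0000 3.0000; 3.0000 4.5000]
BᵀPA = [-9.5000 -21.5000; 2.0000 -3.0000]
K = S⁻¹·BᵀPA = [-0.3385 -0.6094; 0.6701 -0.2604]
A−BK = [-0.3351 0.1302; -0.1528 -0.0417]
AᵀP(A−BK) = [0.4436 0.2318; 0.2318 0.6172]
P' = Q + AᵀP(A−BK) = [4.4436 0.2318; 0.2318 0.8672]
tr(P') = 5.3108

5.3108


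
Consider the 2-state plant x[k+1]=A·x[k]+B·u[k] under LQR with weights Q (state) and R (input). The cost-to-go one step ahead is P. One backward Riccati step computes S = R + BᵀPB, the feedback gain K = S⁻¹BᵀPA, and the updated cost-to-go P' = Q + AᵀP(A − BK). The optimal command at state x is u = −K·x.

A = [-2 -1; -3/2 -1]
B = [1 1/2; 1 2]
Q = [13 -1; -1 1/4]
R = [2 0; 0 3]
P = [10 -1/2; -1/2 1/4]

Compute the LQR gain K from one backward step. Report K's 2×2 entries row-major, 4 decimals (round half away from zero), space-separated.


BᵀP = [9.5000 -0.2500; 4.0000 0.2500]
S = R + BᵀPB = [2 0; 0 3] + [9.2500 4.2500; 4.2500 2.5000] = [11.2500 4.2500; 4.2500 5.5000]
BᵀPA = [-18.6250 -9.2500; -8.3750 -4.2500]
K = S⁻¹·BᵀPA = [-1.5257 -0.7489; -0.3438 -0.1940]
A−BK = [-0.3024 -0.1541; 0.7133 0.1369]
AᵀP(A−BK) = [6.2675 3.0514; 3.0514 1.4979]
P' = Q + AᵀP(A−BK) = [19.2675 2.0514; 2.0514 1.7479]
tr(P') = 21.0153

-1.5257 -0.7489 -0.3438 -0.1940


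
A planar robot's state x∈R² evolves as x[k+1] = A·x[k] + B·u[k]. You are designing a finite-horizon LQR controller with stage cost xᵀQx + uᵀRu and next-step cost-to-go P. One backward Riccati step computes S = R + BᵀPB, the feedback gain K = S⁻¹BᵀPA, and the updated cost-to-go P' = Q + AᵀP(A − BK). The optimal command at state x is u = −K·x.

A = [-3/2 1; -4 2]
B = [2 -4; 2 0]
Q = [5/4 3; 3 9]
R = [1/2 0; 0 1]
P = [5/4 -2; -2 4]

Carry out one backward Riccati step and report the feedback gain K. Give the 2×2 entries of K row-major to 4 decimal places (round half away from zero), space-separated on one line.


-1.7830 0.8868 -0.6572 0.2704

BᵀP = [-1.5000 4.0000; -5.0000 8.0000]
S = R + BᵀPB = [1/2 0; 0 1] + [5.0000 6.0000; 6.0000 20.0000] = [5.5000 6.0000; 6.0000 21.0000]
BᵀPA = [-13.7500 6.5000; -24.5000 11.0000]
K = S⁻¹·BᵀPA = [-1.7830 0.8868; -0.6572 0.2704]
A−BK = [-0.5629 0.3082; -0.4340 0.2264]
AᵀP(A−BK) = [2.1938 -1.0558; -1.0558 0.5110]
P' = Q + AᵀP(A−BK) = [3.4438 1.9442; 1.9442 9.5110]
tr(P') = 12.9548


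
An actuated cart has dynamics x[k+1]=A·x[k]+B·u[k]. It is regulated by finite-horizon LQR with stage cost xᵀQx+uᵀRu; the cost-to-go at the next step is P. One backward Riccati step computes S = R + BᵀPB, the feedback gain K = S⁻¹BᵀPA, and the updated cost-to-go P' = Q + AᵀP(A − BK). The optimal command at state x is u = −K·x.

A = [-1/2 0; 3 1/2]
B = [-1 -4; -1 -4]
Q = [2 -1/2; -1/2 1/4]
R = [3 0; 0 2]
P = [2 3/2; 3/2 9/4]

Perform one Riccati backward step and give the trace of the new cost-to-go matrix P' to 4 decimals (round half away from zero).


6.3399

BᵀP = [-3.5000 -3.7500; -14.0000 -15.0000]
S = R + BᵀPB = [3 0; 0 2] + [7.2500 29.0000; 29.0000 116.0000] = [10.2500 29.0000; 29.0000 118.0000]
BᵀPA = [-9.5000 -1.8750; -38.0000 -7.5000]
K = S⁻¹·BᵀPA = [-0.0516 -0.0102; -0.3094 -0.0611]
A−BK = [-1.7890 -0.2544; 1.7110 0.2456]
AᵀP(A−BK) = [4.0044 0.5831; 0.5831 0.0855]
P' = Q + AᵀP(A−BK) = [6.0044 0.0831; 0.0831 0.3355]
tr(P') = 6.3399


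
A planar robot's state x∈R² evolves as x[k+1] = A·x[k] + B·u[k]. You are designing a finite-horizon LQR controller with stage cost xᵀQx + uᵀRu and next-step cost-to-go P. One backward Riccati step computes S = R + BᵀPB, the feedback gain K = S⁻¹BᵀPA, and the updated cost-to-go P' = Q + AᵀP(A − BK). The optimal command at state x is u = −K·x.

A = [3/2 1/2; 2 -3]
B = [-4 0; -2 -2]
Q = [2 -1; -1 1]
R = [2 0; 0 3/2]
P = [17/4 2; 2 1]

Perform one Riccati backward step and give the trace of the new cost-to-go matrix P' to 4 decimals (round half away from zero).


BᵀP = [-21.0000 -10.0000; -4.0000 -2.0000]
S = R + BᵀPB = [2 0; 0 3/2] + [104.0000 20.0000; 20.0000 4.0000] = [106.0000 20.0000; 20.0000 5.5000]
BᵀPA = [-51.5000 19.5000; -10.0000 4.0000]
K = S⁻¹·BᵀPA = [-0.4549 0.1489; -0.1639 0.1858]
A−BK = [-0.3197 1.0956; 0.7623 -2.3306]
AᵀP(A−BK) = [0.4949 -0.2859; -0.2859 0.4156]
P' = Q + AᵀP(A−BK) = [2.4949 -1.2859; -1.2859 1.4156]
tr(P') = 3.9105

3.9105


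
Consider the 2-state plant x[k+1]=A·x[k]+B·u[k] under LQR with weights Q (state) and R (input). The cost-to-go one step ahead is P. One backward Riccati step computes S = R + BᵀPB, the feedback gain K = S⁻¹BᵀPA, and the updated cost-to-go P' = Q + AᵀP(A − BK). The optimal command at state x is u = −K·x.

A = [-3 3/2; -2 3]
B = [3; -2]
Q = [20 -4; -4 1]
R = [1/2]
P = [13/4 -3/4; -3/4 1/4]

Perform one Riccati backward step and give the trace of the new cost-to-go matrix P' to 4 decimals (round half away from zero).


BᵀP = [11.2500 -2.7500]
S = R + BᵀPB = [1/2] + [39.2500] = [39.7500]
BᵀPA = [-28.2500 8.6250]
K = S⁻¹·BᵀPA = [-0.7107 0.2170]
A−BK = [-0.8679 0.8491; -3.4214 3.4340]
AᵀP(A−BK) = [1.1730 -0.9953; -0.9953 0.9410]
P' = Q + AᵀP(A−BK) = [21.1730 -4.9953; -4.9953 1.9410]
tr(P') = 23.1140

23.1140


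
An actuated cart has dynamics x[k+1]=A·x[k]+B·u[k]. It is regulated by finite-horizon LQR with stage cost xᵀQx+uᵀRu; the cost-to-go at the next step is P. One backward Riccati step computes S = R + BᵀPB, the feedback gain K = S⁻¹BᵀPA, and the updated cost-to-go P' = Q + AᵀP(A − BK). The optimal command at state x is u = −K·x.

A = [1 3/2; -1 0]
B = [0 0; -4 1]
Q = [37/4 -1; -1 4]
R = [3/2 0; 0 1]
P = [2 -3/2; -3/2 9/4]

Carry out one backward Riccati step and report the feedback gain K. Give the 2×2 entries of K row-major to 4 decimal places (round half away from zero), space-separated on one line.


0.3670 0.2202 -0.1376 -0.0826

BᵀP = [6.0000 -9.0000; -1.5000 2.2500]
S = R + BᵀPB = [3/2 0; 0 1] + [36.0000 -9.0000; -9.0000 2.2500] = [37.5000 -9.0000; -9.0000 3.2500]
BᵀPA = [15.0000 9.0000; -3.7500 -2.2500]
K = S⁻¹·BᵀPA = [0.3670 0.2202; -0.1376 -0.0826]
A−BK = [1.0000 1.5000; 0.6055 0.9633]
AᵀP(A−BK) = [1.2294 1.6376; 1.6376 2.3326]
P' = Q + AᵀP(A−BK) = [10.4794 0.6376; 0.6376 6.3326]
tr(P') = 16.8119


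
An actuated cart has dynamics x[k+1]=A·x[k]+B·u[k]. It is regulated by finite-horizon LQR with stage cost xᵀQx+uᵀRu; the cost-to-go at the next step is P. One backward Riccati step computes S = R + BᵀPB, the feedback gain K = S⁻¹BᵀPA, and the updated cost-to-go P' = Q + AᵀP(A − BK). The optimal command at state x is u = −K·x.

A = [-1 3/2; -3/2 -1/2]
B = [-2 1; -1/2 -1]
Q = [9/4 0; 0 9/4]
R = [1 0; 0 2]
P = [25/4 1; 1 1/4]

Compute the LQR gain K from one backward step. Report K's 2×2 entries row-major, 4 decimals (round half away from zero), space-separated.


BᵀP = [-13.0000 -2.1250; 5.2500 0.7500]
S = R + BᵀPB = [1 0; 0 2] + [27.0625 -10.8750; -10.8750 4.5000] = [28.0625 -10.8750; -10.8750 6.5000]
BᵀPA = [16.1875 -18.4375; -6.3750 7.5000]
K = S⁻¹·BᵀPA = [0.5596 -0.5968; -0.0446 0.1553]
A−BK = [0.1637 0.1510; -1.2648 -0.6431]
AᵀP(A−BK) = [0.4704 -0.2862; -0.2862 0.4562]
P' = Q + AᵀP(A−BK) = [2.7204 -0.2862; -0.2862 2.7062]
tr(P') = 5.4266

0.5596 -0.5968 -0.0446 0.1553


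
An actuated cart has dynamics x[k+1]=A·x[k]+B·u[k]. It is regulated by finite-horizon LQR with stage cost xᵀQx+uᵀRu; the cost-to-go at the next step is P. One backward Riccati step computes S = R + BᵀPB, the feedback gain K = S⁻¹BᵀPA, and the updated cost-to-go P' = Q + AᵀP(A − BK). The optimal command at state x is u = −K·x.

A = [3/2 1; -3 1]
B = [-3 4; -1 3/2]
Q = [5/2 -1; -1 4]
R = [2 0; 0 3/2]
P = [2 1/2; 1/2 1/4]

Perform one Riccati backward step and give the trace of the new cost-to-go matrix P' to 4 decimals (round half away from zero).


BᵀP = [-6.5000 -1.7500; 8.7500 2.3750]
S = R + BᵀPB = [2 0; 0 3/2] + [21.2500 -28.6250; -28.6250 38.5625] = [23.2500 -28.6250; -28.6250 40.0625]
BᵀPA = [-4.5000 -8.2500; 6.0000 11.1250]
K = S⁻¹·BᵀPA = [-0.0761 -0.1076; 0.0954 0.2008]
A−BK = [0.8901 -0.1260; -3.2192 0.5912]
AᵀP(A−BK) = [1.3352 -0.1891; -0.1891 0.1283]
P' = Q + AᵀP(A−BK) = [3.8352 -1.1891; -1.1891 4.1283]
tr(P') = 7.9635

7.9635


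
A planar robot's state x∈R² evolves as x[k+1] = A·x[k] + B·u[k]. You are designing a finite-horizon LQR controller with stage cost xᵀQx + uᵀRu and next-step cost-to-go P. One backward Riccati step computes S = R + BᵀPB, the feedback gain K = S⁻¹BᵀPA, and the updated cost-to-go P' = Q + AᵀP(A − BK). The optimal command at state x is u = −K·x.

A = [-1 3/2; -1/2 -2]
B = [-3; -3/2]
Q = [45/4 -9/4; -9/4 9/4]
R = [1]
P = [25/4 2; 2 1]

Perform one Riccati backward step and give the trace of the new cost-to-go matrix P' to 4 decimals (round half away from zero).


BᵀP = [-21.7500 -7.5000]
S = R + BᵀPB = [1] + [76.5000] = [77.5000]
BᵀPA = [25.5000 -17.6250]
K = S⁻¹·BᵀPA = [0.3290 -0.2274]
A−BK = [-0.0129 0.8177; -0.0065 -2.3411]
AᵀP(A−BK) = [0.1097 -0.0758; -0.0758 2.0542]
P' = Q + AᵀP(A−BK) = [11.3597 -2.3258; -2.3258 4.3042]
tr(P') = 15.6639

15.6639


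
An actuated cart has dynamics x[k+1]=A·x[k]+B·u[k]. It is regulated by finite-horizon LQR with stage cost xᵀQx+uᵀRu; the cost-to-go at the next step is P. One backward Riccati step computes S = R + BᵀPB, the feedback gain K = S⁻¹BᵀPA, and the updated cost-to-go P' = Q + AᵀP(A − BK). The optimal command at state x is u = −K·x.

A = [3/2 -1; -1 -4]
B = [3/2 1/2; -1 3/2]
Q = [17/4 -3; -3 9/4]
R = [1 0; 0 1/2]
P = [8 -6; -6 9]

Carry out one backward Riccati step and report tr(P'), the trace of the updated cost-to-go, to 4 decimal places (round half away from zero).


10.5122

BᵀP = [18.0000 -18.0000; -5.0000 10.5000]
S = R + BᵀPB = [1 0; 0 1/2] + [45.0000 -18.0000; -18.0000 13.2500] = [46.0000 -18.0000; -18.0000 13.7500]
BᵀPA = [45.0000 54.0000; -18.0000 -37.0000]
K = S⁻¹·BᵀPA = [0.9554 0.2480; -0.0583 -2.3663]
A−BK = [0.0960 -0.1888; 0.0429 -0.2026]
AᵀP(A−BK) = [0.9554 0.2480; 0.2480 3.0567]
P' = Q + AᵀP(A−BK) = [5.2054 -2.7520; -2.7520 5.3067]
tr(P') = 10.5122


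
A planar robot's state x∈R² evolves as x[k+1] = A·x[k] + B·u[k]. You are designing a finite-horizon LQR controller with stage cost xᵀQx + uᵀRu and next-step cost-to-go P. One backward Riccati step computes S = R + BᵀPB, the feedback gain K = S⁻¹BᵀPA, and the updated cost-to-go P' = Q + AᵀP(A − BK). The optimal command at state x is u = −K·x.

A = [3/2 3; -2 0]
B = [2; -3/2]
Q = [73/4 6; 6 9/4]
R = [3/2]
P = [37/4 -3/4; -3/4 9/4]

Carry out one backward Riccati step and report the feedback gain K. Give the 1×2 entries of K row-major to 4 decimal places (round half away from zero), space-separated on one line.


BᵀP = [19.6250 -4.8750]
S = R + BᵀPB = [3/2] + [46.5625] = [48.0625]
BᵀPA = [39.1875 58.8750]
K = S⁻¹·BᵀPA = [0.8153 1.2250]
A−BK = [-0.1307 0.5501; -0.7770 1.8375]
AᵀP(A−BK) = [2.3612 -1.8784; -1.8784 11.1300]
P' = Q + AᵀP(A−BK) = [20.6112 4.1216; 4.1216 13.3800]
tr(P') = 33.9912

0.8153 1.2250


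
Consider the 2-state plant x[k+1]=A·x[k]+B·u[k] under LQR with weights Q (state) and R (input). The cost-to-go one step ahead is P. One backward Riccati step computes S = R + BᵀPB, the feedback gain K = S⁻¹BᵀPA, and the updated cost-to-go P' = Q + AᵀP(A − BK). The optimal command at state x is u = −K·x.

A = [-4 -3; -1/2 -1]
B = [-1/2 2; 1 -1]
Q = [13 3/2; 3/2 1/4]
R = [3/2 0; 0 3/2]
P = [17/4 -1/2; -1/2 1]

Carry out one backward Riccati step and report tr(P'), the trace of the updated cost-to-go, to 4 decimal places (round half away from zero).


29.0504

BᵀP = [-2.6250 1.2500; 9.0000 -2.0000]
S = R + BᵀPB = [3/2 0; 0 3/2] + [2.5625 -6.5000; -6.5000 20.0000] = [4.0625 -6.5000; -6.5000 21.5000]
BᵀPA = [9.8750 6.6250; -35.0000 -25.0000]
K = S⁻¹·BᵀPA = [-0.3368 -0.4449; -1.7297 -1.2973]
A−BK = [-0.7089 -0.6279; -1.8929 -1.8524]
AᵀP(A−BK) = [9.0353 7.7380; 7.7380 6.7651]
P' = Q + AᵀP(A−BK) = [22.0353 9.2380; 9.2380 7.0151]
tr(P') = 29.0504


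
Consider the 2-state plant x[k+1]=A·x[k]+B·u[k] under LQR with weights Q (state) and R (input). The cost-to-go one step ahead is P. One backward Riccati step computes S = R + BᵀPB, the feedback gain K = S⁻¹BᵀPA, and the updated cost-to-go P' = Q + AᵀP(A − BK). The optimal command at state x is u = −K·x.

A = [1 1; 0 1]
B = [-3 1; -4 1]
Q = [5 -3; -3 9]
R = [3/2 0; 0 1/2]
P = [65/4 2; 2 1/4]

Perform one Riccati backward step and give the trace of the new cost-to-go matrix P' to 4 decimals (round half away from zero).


14.2157

BᵀP = [-56.7500 -7.0000; 18.2500 2.2500]
S = R + BᵀPB = [3/2 0; 0 1/2] + [198.2500 -63.7500; -63.7500 20.5000] = [199.7500 -63.7500; -63.7500 21.0000]
BᵀPA = [-56.7500 -63.7500; 18.2500 20.5000]
K = S⁻¹·BᵀPA = [-0.2166 -0.2439; 0.2114 0.2358]
A−BK = [0.1387 0.0325; -1.0780 -0.2114]
AᵀP(A−BK) = [0.0978 0.1057; 0.1057 0.1179]
P' = Q + AᵀP(A−BK) = [5.0978 -2.8943; -2.8943 9.1179]
tr(P') = 14.2157


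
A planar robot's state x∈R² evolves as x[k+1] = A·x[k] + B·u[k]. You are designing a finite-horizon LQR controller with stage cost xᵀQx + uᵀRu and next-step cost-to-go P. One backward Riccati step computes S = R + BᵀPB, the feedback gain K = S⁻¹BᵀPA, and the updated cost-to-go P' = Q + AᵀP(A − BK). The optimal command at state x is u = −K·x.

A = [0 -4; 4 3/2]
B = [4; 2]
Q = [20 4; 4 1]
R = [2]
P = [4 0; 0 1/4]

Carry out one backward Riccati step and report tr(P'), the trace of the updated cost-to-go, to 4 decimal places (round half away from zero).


BᵀP = [16.0000 0.5000]
S = R + BᵀPB = [2] + [65.0000] = [67.0000]
BᵀPA = [2.0000 -63.2500]
K = S⁻¹·BᵀPA = [0.0299 -0.9440]
A−BK = [-0.1194 -0.2239; 3.9403 3.3881]
AᵀP(A−BK) = [3.9403 3.3881; 3.3881 4.8526]
P' = Q + AᵀP(A−BK) = [23.9403 7.3881; 7.3881 5.8526]
tr(P') = 29.7929

29.7929


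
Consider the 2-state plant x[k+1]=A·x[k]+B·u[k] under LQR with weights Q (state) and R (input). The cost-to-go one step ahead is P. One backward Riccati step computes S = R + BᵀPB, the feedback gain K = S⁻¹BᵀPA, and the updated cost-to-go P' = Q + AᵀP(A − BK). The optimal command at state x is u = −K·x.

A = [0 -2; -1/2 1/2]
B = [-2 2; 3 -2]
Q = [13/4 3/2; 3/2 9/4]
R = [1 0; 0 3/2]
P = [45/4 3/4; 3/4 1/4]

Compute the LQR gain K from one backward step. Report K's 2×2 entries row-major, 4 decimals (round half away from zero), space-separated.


-0.0365 0.4328 -0.0463 -0.5933

BᵀP = [-20.2500 -0.7500; 21.0000 1.0000]
S = R + BᵀPB = [1 0; 0 3/2] + [38.2500 -39.0000; -39.0000 40.0000] = [39.2500 -39.0000; -39.0000 41.5000]
BᵀPA = [0.3750 40.1250; -0.5000 -41.5000]
K = S⁻¹·BᵀPA = [-0.0365 0.4328; -0.0463 -0.5933]
A−BK = [0.0197 0.0521; -0.4832 -1.9849]
AᵀP(A−BK) = [0.0530 0.2286; 0.2286 1.5756]
P' = Q + AᵀP(A−BK) = [3.3030 1.7286; 1.7286 3.8256]
tr(P') = 7.1286


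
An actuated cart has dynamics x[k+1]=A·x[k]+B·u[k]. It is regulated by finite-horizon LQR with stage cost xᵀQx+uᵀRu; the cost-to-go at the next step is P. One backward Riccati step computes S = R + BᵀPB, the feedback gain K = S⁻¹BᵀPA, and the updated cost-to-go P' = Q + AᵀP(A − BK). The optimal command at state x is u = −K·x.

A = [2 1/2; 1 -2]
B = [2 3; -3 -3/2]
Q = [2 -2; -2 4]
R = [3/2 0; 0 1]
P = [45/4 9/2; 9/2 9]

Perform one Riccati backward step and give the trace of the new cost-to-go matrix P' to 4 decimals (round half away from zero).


BᵀP = [9.0000 -18.0000; 27.0000 0.0000]
S = R + BᵀPB = [3/2 0; 0 1] + [72.0000 54.0000; 54.0000 81.0000] = [73.5000 54.0000; 54.0000 82.0000]
BᵀPA = [0.0000 40.5000; 54.0000 13.5000]
K = S⁻¹·BᵀPA = [-0.9373 0.8332; 1.2758 -0.3840]
A−BK = [0.0473 -0.0142; 0.1017 -0.0765]
AᵀP(A−BK) = [3.1070 -1.7618; -1.7618 1.2536]
P' = Q + AᵀP(A−BK) = [5.1070 -3.7618; -3.7618 5.2536]
tr(P') = 10.3606

10.3606


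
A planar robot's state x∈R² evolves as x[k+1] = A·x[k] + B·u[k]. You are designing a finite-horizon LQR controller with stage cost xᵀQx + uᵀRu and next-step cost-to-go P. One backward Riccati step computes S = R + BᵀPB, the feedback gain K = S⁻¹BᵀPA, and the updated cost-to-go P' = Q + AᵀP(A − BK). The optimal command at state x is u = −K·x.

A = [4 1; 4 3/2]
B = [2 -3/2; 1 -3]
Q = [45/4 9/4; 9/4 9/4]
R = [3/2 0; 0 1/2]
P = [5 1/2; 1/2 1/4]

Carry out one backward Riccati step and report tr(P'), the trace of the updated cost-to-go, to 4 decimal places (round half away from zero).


15.9548

BᵀP = [10.5000 1.2500; -9.0000 -1.5000]
S = R + BᵀPB = [3/2 0; 0 1/2] + [22.2500 -19.5000; -19.5000 18.0000] = [23.7500 -19.5000; -19.5000 18.5000]
BᵀPA = [47.0000 12.3750; -42.0000 -11.2500]
K = S⁻¹·BᵀPA = [0.8541 0.1617; -1.3700 -0.4376]
A−BK = [0.2368 0.0201; -0.9641 0.0254]
AᵀP(A−BK) = [2.3171 0.5180; 0.5180 0.1377]
P' = Q + AᵀP(A−BK) = [13.5671 2.7680; 2.7680 2.3877]
tr(P') = 15.9548


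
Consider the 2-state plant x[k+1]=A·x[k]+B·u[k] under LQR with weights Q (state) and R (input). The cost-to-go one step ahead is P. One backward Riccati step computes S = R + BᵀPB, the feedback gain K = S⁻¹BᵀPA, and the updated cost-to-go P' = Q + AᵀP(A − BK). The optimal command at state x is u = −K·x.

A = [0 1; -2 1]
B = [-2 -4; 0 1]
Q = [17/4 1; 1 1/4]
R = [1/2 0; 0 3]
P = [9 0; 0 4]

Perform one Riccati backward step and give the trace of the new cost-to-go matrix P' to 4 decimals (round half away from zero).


16.1198

BᵀP = [-18.0000 0.0000; -36.0000 4.0000]
S = R + BᵀPB = [1/2 0; 0 3] + [36.0000 72.0000; 72.0000 148.0000] = [36.5000 72.0000; 72.0000 151.0000]
BᵀPA = [0.0000 -18.0000; -8.0000 -32.0000]
K = S⁻¹·BᵀPA = [1.7588 -1.2641; -0.8916 0.3908]
A−BK = [-0.0489 0.0351; -1.1084 0.6092]
AᵀP(A−BK) = [8.8672 -4.8733; -4.8733 2.7527]
P' = Q + AᵀP(A−BK) = [13.1172 -3.8733; -3.8733 3.0027]
tr(P') = 16.1198


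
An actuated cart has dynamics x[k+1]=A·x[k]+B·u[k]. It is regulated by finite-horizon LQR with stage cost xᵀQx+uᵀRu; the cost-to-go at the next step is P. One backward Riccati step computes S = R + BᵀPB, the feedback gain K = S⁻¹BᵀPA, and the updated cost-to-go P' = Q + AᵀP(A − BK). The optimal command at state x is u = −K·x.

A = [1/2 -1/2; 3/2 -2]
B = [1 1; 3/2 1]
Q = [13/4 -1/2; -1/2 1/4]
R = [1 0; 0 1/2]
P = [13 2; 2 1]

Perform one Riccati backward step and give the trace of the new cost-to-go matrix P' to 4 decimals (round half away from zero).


5.0518

BᵀP = [16.0000 3.5000; 15.0000 3.0000]
S = R + BᵀPB = [1 0; 0 1/2] + [21.2500 19.5000; 19.5000 18.0000] = [22.2500 19.5000; 19.5000 18.5000]
BᵀPA = [13.2500 -15.0000; 12.0000 -13.5000]
K = S⁻¹·BᵀPA = [0.3546 -0.4542; 0.2749 -0.2510]
A−BK = [-0.1295 0.2052; 0.6932 -1.0677]
AᵀP(A−BK) = [0.5030 -0.7201; -0.7201 1.0488]
P' = Q + AᵀP(A−BK) = [3.7530 -1.2201; -1.2201 1.2988]
tr(P') = 5.0518


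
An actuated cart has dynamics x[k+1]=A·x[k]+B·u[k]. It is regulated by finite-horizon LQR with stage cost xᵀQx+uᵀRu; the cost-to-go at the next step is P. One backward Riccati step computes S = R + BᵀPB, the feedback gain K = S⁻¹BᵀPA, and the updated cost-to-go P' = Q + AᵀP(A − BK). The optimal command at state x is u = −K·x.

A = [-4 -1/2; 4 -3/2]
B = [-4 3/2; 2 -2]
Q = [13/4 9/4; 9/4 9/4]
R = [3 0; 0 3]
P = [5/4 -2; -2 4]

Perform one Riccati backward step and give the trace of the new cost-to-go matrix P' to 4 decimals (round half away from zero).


BᵀP = [-9.0000 16.0000; 5.8750 -11.0000]
S = R + BᵀPB = [3 0; 0 3] + [68.0000 -45.5000; -45.5000 30.8125] = [71.0000 -45.5000; -45.5000 33.8125]
BᵀPA = [100.0000 -19.5000; -67.5000 13.5625]
K = S⁻¹·BᵀPA = [0.9382 -0.1279; -0.7339 0.2291]
A−BK = [0.8534 -1.3550; 0.6559 -0.7862]
AᵀP(A−BK) = [4.6484 -1.2529; -1.2529 0.7127]
P' = Q + AᵀP(A−BK) = [7.8984 0.9971; 0.9971 2.9627]
tr(P') = 10.8611

10.8611


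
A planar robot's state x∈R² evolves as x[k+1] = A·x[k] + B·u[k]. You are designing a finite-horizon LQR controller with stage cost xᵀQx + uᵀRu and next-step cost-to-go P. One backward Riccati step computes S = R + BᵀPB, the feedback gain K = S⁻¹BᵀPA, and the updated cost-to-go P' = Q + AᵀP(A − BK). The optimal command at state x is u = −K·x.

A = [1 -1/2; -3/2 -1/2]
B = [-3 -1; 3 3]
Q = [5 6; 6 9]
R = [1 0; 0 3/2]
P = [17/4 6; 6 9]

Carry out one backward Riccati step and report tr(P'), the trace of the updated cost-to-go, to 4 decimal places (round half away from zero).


14.4794

BᵀP = [5.2500 9.0000; 13.7500 21.0000]
S = R + BᵀPB = [1 0; 0 3/2] + [11.2500 21.7500; 21.7500 49.2500] = [12.2500 21.7500; 21.7500 50.7500]
BᵀPA = [-8.2500 -7.1250; -17.7500 -17.3750]
K = S⁻¹·BᵀPA = [-0.2195 0.1098; -0.2557 -0.3894]
A−BK = [0.0858 -0.5601; -0.0744 0.3389]
AᵀP(A−BK) = [0.1508 0.1186; 0.1186 0.3286]
P' = Q + AᵀP(A−BK) = [5.1508 6.1186; 6.1186 9.3286]
tr(P') = 14.4794


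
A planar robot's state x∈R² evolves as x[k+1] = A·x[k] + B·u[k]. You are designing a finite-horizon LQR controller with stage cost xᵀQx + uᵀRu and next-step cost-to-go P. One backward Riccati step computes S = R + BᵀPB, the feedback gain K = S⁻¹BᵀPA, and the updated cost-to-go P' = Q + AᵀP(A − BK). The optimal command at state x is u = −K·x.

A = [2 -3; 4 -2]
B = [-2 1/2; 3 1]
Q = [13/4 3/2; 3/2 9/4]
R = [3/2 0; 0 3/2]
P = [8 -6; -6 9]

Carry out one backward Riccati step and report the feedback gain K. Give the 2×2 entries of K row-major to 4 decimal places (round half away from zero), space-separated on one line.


0.1813 0.3955 2.4634 -2.2616

BᵀP = [-34.0000 39.0000; -2.0000 6.0000]
S = R + BᵀPB = [3/2 0; 0 3/2] + [185.0000 22.0000; 22.0000 5.0000] = [186.5000 22.0000; 22.0000 6.5000]
BᵀPA = [88.0000 24.0000; 20.0000 -6.0000]
K = S⁻¹·BᵀPA = [0.1813 0.3955; 2.4634 -2.2616]
A−BK = [1.1308 -1.0783; 0.9928 -0.9248]
AᵀP(A−BK) = [14.7806 -13.5695; -13.5695 12.9392]
P' = Q + AᵀP(A−BK) = [18.0306 -12.0695; -12.0695 15.1892]
tr(P') = 33.2199


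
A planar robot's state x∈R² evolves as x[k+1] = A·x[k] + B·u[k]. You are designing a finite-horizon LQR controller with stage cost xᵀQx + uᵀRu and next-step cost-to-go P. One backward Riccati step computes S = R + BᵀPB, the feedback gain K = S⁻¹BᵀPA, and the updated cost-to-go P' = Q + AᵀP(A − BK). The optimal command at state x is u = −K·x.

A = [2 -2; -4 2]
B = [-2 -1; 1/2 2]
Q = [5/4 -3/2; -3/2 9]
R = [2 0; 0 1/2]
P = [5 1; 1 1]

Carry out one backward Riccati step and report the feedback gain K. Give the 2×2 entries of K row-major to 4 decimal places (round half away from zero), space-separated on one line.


BᵀP = [-9.5000 -1.5000; -3.0000 1.0000]
S = R + BᵀPB = [2 0; 0 1/2] + [18.2500 6.5000; 6.5000 5.0000] = [20.2500 6.5000; 6.5000 5.5000]
BᵀPA = [-13.0000 16.0000; -10.0000 8.0000]
K = S⁻¹·BᵀPA = [-0.0940 0.5208; -1.7071 0.8391]
A−BK = [0.1049 -0.1193; -0.5389 0.0615]
AᵀP(A−BK) = [1.7071 -0.8391; -0.8391 0.9548]
P' = Q + AᵀP(A−BK) = [2.9571 -2.3391; -2.3391 9.9548]
tr(P') = 12.9118

-0.0940 0.5208 -1.7071 0.8391


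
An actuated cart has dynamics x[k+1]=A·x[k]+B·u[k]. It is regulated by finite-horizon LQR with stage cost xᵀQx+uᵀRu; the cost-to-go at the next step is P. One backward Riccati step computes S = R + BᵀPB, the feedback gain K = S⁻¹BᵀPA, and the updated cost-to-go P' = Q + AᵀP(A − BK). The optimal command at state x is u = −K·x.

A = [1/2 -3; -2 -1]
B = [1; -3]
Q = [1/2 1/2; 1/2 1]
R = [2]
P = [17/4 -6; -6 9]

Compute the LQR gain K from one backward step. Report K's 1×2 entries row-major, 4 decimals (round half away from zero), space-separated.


0.6258 -0.2738

BᵀP = [22.2500 -33.0000]
S = R + BᵀPB = [2] + [121.2500] = [123.2500]
BᵀPA = [77.1250 -33.7500]
K = S⁻¹·BᵀPA = [0.6258 -0.2738]
A−BK = [-0.1258 -2.7262; -0.1227 -1.8215]
AᵀP(A−BK) = [0.8007 -0.2556; -0.2556 2.0081]
P' = Q + AᵀP(A−BK) = [1.3007 0.2444; 0.2444 3.0081]
tr(P') = 4.3088


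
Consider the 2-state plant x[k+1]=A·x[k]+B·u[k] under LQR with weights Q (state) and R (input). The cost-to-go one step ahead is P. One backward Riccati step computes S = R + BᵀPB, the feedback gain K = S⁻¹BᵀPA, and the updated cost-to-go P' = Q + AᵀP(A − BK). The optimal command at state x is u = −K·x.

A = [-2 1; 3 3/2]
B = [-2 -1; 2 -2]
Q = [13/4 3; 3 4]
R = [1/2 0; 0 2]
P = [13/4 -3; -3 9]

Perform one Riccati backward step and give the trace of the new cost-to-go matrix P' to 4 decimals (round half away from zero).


BᵀP = [-12.5000 24.0000; 2.7500 -15.0000]
S = R + BᵀPB = [1/2 0; 0 2] + [73.0000 -35.5000; -35.5000 27.2500] = [73.5000 -35.5000; -35.5000 29.2500]
BᵀPA = [97.0000 23.5000; -50.5000 -19.7500]
K = S⁻¹·BᵀPA = [1.1741 -0.0155; -0.3015 -0.6940]
A−BK = [0.0466 0.2751; 0.0488 0.1430]
AᵀP(A−BK) = [0.8859 0.4536; 0.4536 1.1573]
P' = Q + AᵀP(A−BK) = [4.1359 3.4536; 3.4536 5.1573]
tr(P') = 9.2932

9.2932
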